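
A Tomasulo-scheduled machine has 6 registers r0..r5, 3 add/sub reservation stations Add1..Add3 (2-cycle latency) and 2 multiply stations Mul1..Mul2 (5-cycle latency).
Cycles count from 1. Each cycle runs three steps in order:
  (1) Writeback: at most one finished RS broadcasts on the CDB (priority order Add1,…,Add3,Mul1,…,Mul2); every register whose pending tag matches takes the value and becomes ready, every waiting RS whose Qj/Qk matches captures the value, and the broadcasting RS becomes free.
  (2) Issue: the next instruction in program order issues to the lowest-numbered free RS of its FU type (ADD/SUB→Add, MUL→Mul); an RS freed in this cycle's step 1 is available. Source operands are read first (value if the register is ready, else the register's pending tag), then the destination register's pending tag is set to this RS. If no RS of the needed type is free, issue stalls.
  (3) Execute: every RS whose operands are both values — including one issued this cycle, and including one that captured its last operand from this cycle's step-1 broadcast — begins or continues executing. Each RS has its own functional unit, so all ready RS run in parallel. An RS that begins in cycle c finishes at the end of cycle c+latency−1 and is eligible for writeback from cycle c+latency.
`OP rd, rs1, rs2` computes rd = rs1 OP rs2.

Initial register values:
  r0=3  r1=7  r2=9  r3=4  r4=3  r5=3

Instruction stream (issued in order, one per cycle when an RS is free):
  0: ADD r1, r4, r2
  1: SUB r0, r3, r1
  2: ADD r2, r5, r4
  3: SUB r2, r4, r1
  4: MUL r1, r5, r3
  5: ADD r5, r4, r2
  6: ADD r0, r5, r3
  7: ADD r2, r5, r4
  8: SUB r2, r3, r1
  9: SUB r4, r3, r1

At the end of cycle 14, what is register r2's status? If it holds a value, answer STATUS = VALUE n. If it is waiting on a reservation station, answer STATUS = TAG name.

c1: issue ADD r1<-Add1 | r0:3,r1:Add1,r2:9,r3:4,r4:3,r5:3
c2: issue SUB r0<-Add2 | r0:Add2,r1:Add1,r2:9,r3:4,r4:3,r5:3
c3: CDB Add1=12; issue ADD r2<-Add1 | r0:Add2,r1:12,r2:Add1,r3:4,r4:3,r5:3
c4: issue SUB r2<-Add3 | r0:Add2,r1:12,r2:Add3,r3:4,r4:3,r5:3
c5: CDB Add1=6; issue MUL r1<-Mul1 | r0:Add2,r1:Mul1,r2:Add3,r3:4,r4:3,r5:3
c6: CDB Add2=-8; issue ADD r5<-Add1 | r0:-8,r1:Mul1,r2:Add3,r3:4,r4:3,r5:Add1
c7: CDB Add3=-9; issue ADD r0<-Add2 | r0:Add2,r1:Mul1,r2:-9,r3:4,r4:3,r5:Add1
c8: issue ADD r2<-Add3 | r0:Add2,r1:Mul1,r2:Add3,r3:4,r4:3,r5:Add1
c9: CDB Add1=-6; issue SUB r2<-Add1 | r0:Add2,r1:Mul1,r2:Add1,r3:4,r4:3,r5:-6
c10: CDB Mul1=12; stall | r0:Add2,r1:12,r2:Add1,r3:4,r4:3,r5:-6
c11: CDB Add2=-2; issue SUB r4<-Add2 | r0:-2,r1:12,r2:Add1,r3:4,r4:Add2,r5:-6
c12: CDB Add1=-8 | r0:-2,r1:12,r2:-8,r3:4,r4:Add2,r5:-6
c13: CDB Add2=-8 | r0:-2,r1:12,r2:-8,r3:4,r4:-8,r5:-6
c14: CDB Add3=-3 | r0:-2,r1:12,r2:-8,r3:4,r4:-8,r5:-6

STATUS = VALUE -8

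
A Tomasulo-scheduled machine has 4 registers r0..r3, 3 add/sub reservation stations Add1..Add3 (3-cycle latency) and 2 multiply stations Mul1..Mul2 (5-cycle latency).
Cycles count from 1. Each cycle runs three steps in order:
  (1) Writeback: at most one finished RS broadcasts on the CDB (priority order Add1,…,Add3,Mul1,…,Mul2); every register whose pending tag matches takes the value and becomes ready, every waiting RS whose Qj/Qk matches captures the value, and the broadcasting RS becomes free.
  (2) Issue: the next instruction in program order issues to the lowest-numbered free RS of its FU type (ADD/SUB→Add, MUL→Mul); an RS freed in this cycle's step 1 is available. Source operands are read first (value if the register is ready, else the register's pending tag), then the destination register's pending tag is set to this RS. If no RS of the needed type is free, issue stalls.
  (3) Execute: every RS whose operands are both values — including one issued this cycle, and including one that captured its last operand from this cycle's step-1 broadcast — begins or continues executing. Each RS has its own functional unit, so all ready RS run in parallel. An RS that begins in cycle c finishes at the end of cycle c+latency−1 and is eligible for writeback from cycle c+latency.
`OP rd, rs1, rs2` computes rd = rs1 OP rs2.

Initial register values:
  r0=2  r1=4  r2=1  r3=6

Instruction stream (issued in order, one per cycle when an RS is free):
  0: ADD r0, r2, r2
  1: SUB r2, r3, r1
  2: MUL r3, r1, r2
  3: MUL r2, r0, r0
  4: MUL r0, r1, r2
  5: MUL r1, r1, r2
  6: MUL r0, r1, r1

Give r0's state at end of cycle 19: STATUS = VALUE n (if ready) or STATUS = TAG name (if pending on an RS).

cycle 1: issue ADD r0<-Add1 // r0:Add1,r1:4,r2:1,r3:6
cycle 2: issue SUB r2<-Add2 // r0:Add1,r1:4,r2:Add2,r3:6
cycle 3: issue MUL r3<-Mul1 // r0:Add1,r1:4,r2:Add2,r3:Mul1
cycle 4: CDB Add1=2; issue MUL r2<-Mul2 // r0:2,r1:4,r2:Mul2,r3:Mul1
cycle 5: CDB Add2=2; stall // r0:2,r1:4,r2:Mul2,r3:Mul1
cycle 6: stall // r0:2,r1:4,r2:Mul2,r3:Mul1
cycle 7: stall // r0:2,r1:4,r2:Mul2,r3:Mul1
cycle 8: stall // r0:2,r1:4,r2:Mul2,r3:Mul1
cycle 9: CDB Mul2=4; issue MUL r0<-Mul2 // r0:Mul2,r1:4,r2:4,r3:Mul1
cycle 10: CDB Mul1=8; issue MUL r1<-Mul1 // r0:Mul2,r1:Mul1,r2:4,r3:8
cycle 11: stall // r0:Mul2,r1:Mul1,r2:4,r3:8
cycle 12: stall // r0:Mul2,r1:Mul1,r2:4,r3:8
cycle 13: stall // r0:Mul2,r1:Mul1,r2:4,r3:8
cycle 14: CDB Mul2=16; issue MUL r0<-Mul2 // r0:Mul2,r1:Mul1,r2:4,r3:8
cycle 15: CDB Mul1=16 // r0:Mul2,r1:16,r2:4,r3:8
cycle 16: - // r0:Mul2,r1:16,r2:4,r3:8
cycle 17: - // r0:Mul2,r1:16,r2:4,r3:8
cycle 18: - // r0:Mul2,r1:16,r2:4,r3:8
cycle 19: - // r0:Mul2,r1:16,r2:4,r3:8

STATUS = TAG Mul2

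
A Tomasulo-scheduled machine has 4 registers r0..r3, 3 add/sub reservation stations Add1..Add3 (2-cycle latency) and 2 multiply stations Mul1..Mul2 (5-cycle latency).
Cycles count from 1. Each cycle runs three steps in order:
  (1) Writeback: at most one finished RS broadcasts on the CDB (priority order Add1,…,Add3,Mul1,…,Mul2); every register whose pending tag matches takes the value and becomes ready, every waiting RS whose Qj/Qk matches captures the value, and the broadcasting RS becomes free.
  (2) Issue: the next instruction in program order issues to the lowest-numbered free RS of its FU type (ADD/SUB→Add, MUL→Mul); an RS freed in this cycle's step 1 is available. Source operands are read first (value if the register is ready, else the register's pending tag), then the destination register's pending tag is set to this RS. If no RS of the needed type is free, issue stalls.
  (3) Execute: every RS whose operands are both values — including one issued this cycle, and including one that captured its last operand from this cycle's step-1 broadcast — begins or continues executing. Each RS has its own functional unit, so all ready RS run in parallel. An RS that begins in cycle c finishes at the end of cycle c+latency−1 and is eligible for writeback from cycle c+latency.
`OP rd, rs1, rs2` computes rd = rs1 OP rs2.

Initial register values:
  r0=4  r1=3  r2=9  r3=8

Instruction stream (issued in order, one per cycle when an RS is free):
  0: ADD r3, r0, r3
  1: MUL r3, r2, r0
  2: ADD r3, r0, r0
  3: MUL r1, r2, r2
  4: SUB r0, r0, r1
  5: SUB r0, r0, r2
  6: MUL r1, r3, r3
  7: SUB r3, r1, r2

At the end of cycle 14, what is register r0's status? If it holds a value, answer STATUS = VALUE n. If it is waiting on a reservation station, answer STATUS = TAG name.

c1: issue ADD r3<-Add1 | r0:4,r1:3,r2:9,r3:Add1
c2: issue MUL r3<-Mul1 | r0:4,r1:3,r2:9,r3:Mul1
c3: CDB Add1=12; issue ADD r3<-Add1 | r0:4,r1:3,r2:9,r3:Add1
c4: issue MUL r1<-Mul2 | r0:4,r1:Mul2,r2:9,r3:Add1
c5: CDB Add1=8; issue SUB r0<-Add1 | r0:Add1,r1:Mul2,r2:9,r3:8
c6: issue SUB r0<-Add2 | r0:Add2,r1:Mul2,r2:9,r3:8
c7: CDB Mul1=36; issue MUL r1<-Mul1 | r0:Add2,r1:Mul1,r2:9,r3:8
c8: issue SUB r3<-Add3 | r0:Add2,r1:Mul1,r2:9,r3:Add3
c9: CDB Mul2=81 | r0:Add2,r1:Mul1,r2:9,r3:Add3
c10: - | r0:Add2,r1:Mul1,r2:9,r3:Add3
c11: CDB Add1=-77 | r0:Add2,r1:Mul1,r2:9,r3:Add3
c12: CDB Mul1=64 | r0:Add2,r1:64,r2:9,r3:Add3
c13: CDB Add2=-86 | r0:-86,r1:64,r2:9,r3:Add3
c14: CDB Add3=55 | r0:-86,r1:64,r2:9,r3:55

STATUS = VALUE -86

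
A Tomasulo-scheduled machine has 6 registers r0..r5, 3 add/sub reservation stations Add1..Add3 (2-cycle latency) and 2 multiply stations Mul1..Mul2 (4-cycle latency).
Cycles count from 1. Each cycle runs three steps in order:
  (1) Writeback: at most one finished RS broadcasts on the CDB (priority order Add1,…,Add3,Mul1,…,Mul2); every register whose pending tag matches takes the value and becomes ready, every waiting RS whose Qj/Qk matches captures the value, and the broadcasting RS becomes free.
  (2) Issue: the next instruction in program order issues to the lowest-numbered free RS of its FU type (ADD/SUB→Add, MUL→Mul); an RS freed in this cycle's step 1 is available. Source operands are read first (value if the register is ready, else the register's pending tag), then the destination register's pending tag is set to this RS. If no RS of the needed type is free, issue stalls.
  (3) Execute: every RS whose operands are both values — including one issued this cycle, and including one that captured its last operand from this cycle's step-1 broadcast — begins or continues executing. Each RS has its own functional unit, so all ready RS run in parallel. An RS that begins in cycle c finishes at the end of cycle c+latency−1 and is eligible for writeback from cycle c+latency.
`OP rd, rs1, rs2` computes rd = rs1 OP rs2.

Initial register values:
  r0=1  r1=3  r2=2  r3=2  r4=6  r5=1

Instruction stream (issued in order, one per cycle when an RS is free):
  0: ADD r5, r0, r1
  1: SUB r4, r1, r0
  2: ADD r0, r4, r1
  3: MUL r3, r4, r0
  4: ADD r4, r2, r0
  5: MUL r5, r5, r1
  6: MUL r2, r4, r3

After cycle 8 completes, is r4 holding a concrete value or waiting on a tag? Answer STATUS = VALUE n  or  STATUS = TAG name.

STATUS = VALUE 7

  c1: issue ADD r5<-Add1  regs: r0:1,r1:3,r2:2,r3:2,r4:6,r5:Add1
  c2: issue SUB r4<-Add2  regs: r0:1,r1:3,r2:2,r3:2,r4:Add2,r5:Add1
  c3: CDB Add1=4; issue ADD r0<-Add1  regs: r0:Add1,r1:3,r2:2,r3:2,r4:Add2,r5:4
  c4: CDB Add2=2; issue MUL r3<-Mul1  regs: r0:Add1,r1:3,r2:2,r3:Mul1,r4:2,r5:4
  c5: issue ADD r4<-Add2  regs: r0:Add1,r1:3,r2:2,r3:Mul1,r4:Add2,r5:4
  c6: CDB Add1=5; issue MUL r5<-Mul2  regs: r0:5,r1:3,r2:2,r3:Mul1,r4:Add2,r5:Mul2
  c7: stall  regs: r0:5,r1:3,r2:2,r3:Mul1,r4:Add2,r5:Mul2
  c8: CDB Add2=7; stall  regs: r0:5,r1:3,r2:2,r3:Mul1,r4:7,r5:Mul2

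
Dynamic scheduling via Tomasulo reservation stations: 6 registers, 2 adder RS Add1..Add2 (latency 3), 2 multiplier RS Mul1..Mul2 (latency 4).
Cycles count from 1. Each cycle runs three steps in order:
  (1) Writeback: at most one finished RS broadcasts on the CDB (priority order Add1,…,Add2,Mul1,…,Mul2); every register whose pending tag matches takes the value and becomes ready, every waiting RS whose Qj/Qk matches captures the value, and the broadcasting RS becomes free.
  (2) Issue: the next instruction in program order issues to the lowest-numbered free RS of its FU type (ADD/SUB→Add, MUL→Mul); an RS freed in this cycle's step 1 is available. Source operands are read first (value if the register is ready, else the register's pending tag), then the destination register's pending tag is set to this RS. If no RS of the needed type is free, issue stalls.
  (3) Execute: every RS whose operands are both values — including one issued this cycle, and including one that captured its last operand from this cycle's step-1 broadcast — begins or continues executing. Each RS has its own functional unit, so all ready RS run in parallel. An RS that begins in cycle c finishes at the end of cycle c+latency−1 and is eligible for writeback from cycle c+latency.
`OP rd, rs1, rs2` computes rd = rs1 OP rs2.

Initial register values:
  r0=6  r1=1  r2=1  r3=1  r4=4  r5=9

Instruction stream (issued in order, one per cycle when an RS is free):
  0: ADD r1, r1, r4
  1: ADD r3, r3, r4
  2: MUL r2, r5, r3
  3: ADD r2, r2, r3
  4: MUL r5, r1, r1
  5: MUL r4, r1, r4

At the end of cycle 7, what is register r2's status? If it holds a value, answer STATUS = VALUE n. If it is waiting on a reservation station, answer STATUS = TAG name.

c1: issue ADD r1<-Add1 | r0:6,r1:Add1,r2:1,r3:1,r4:4,r5:9
c2: issue ADD r3<-Add2 | r0:6,r1:Add1,r2:1,r3:Add2,r4:4,r5:9
c3: issue MUL r2<-Mul1 | r0:6,r1:Add1,r2:Mul1,r3:Add2,r4:4,r5:9
c4: CDB Add1=5; issue ADD r2<-Add1 | r0:6,r1:5,r2:Add1,r3:Add2,r4:4,r5:9
c5: CDB Add2=5; issue MUL r5<-Mul2 | r0:6,r1:5,r2:Add1,r3:5,r4:4,r5:Mul2
c6: stall | r0:6,r1:5,r2:Add1,r3:5,r4:4,r5:Mul2
c7: stall | r0:6,r1:5,r2:Add1,r3:5,r4:4,r5:Mul2

STATUS = TAG Add1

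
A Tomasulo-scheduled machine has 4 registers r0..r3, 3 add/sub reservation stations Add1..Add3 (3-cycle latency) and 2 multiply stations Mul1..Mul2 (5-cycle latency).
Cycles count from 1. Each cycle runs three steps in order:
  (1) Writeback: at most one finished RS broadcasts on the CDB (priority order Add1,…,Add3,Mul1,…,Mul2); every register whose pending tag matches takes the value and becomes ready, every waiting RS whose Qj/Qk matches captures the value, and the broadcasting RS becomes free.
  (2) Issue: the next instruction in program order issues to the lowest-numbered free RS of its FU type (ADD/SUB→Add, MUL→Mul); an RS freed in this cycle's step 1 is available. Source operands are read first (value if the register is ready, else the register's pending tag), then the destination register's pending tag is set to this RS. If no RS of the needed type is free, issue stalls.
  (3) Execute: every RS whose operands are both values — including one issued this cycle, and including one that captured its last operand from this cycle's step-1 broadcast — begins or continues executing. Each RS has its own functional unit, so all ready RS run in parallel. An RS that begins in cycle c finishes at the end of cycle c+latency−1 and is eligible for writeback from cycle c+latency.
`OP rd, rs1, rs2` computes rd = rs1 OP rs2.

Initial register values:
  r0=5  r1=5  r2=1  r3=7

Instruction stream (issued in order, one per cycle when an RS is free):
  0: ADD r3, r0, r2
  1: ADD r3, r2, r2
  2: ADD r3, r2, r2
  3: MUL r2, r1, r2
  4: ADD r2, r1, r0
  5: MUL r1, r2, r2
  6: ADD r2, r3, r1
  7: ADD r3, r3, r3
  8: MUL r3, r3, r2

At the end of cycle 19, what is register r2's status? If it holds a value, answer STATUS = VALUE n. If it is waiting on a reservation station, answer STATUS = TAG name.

cycle 1: issue ADD r3<-Add1 // r0:5,r1:5,r2:1,r3:Add1
cycle 2: issue ADD r3<-Add2 // r0:5,r1:5,r2:1,r3:Add2
cycle 3: issue ADD r3<-Add3 // r0:5,r1:5,r2:1,r3:Add3
cycle 4: CDB Add1=6; issue MUL r2<-Mul1 // r0:5,r1:5,r2:Mul1,r3:Add3
cycle 5: CDB Add2=2; issue ADD r2<-Add1 // r0:5,r1:5,r2:Add1,r3:Add3
cycle 6: CDB Add3=2; issue MUL r1<-Mul2 // r0:5,r1:Mul2,r2:Add1,r3:2
cycle 7: issue ADD r2<-Add2 // r0:5,r1:Mul2,r2:Add2,r3:2
cycle 8: CDB Add1=10; issue ADD r3<-Add1 // r0:5,r1:Mul2,r2:Add2,r3:Add1
cycle 9: CDB Mul1=5; issue MUL r3<-Mul1 // r0:5,r1:Mul2,r2:Add2,r3:Mul1
cycle 10: - // r0:5,r1:Mul2,r2:Add2,r3:Mul1
cycle 11: CDB Add1=4 // r0:5,r1:Mul2,r2:Add2,r3:Mul1
cycle 12: - // r0:5,r1:Mul2,r2:Add2,r3:Mul1
cycle 13: CDB Mul2=100 // r0:5,r1:100,r2:Add2,r3:Mul1
cycle 14: - // r0:5,r1:100,r2:Add2,r3:Mul1
cycle 15: - // r0:5,r1:100,r2:Add2,r3:Mul1
cycle 16: CDB Add2=102 // r0:5,r1:100,r2:102,r3:Mul1
cycle 17: - // r0:5,r1:100,r2:102,r3:Mul1
cycle 18: - // r0:5,r1:100,r2:102,r3:Mul1
cycle 19: - // r0:5,r1:100,r2:102,r3:Mul1

STATUS = VALUE 102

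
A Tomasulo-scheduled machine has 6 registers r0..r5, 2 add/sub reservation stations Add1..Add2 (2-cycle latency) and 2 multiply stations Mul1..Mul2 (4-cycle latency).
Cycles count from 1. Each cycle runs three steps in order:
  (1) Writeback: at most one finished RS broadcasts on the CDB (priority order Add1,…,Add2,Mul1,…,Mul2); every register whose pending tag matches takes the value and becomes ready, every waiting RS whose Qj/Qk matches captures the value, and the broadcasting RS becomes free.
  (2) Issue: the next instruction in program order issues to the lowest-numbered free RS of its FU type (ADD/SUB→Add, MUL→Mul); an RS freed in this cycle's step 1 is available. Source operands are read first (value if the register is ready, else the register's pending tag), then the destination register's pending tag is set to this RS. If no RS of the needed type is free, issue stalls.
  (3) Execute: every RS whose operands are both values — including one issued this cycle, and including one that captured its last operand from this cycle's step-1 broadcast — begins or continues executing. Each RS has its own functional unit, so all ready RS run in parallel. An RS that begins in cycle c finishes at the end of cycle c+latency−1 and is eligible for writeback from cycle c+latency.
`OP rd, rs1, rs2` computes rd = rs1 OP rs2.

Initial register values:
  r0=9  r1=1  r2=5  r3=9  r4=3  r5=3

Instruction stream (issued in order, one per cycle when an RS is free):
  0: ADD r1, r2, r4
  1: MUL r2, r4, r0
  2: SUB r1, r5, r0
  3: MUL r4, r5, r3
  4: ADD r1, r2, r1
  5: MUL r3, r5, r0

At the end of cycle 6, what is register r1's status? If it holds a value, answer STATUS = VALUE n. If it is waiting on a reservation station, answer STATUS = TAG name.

c1: issue ADD r1<-Add1 | r0:9,r1:Add1,r2:5,r3:9,r4:3,r5:3
c2: issue MUL r2<-Mul1 | r0:9,r1:Add1,r2:Mul1,r3:9,r4:3,r5:3
c3: CDB Add1=8; issue SUB r1<-Add1 | r0:9,r1:Add1,r2:Mul1,r3:9,r4:3,r5:3
c4: issue MUL r4<-Mul2 | r0:9,r1:Add1,r2:Mul1,r3:9,r4:Mul2,r5:3
c5: CDB Add1=-6; issue ADD r1<-Add1 | r0:9,r1:Add1,r2:Mul1,r3:9,r4:Mul2,r5:3
c6: CDB Mul1=27; issue MUL r3<-Mul1 | r0:9,r1:Add1,r2:27,r3:Mul1,r4:Mul2,r5:3

STATUS = TAG Add1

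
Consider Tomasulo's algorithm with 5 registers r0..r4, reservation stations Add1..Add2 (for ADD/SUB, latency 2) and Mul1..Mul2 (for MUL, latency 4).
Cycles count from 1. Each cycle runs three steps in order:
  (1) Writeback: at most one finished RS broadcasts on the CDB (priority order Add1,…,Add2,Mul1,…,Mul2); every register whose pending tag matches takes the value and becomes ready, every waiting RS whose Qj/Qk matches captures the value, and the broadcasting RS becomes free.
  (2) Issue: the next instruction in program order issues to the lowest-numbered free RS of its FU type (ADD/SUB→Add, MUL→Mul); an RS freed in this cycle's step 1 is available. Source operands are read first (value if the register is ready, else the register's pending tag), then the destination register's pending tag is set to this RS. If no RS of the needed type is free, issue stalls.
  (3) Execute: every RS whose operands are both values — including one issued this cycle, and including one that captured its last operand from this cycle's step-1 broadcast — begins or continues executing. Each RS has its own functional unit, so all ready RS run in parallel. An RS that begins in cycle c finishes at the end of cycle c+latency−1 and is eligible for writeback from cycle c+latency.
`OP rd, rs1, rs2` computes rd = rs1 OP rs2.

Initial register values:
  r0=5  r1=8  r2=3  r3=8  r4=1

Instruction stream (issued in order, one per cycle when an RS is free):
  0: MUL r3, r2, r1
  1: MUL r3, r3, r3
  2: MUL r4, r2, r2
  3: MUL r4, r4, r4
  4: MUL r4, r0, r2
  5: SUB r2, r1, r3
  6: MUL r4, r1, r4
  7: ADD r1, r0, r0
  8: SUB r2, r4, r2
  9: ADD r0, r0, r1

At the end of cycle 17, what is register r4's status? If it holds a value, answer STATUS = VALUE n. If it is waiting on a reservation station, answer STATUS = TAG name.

STATUS = TAG Mul1

cycle 1: issue MUL r3<-Mul1 // r0:5,r1:8,r2:3,r3:Mul1,r4:1
cycle 2: issue MUL r3<-Mul2 // r0:5,r1:8,r2:3,r3:Mul2,r4:1
cycle 3: stall // r0:5,r1:8,r2:3,r3:Mul2,r4:1
cycle 4: stall // r0:5,r1:8,r2:3,r3:Mul2,r4:1
cycle 5: CDB Mul1=24; issue MUL r4<-Mul1 // r0:5,r1:8,r2:3,r3:Mul2,r4:Mul1
cycle 6: stall // r0:5,r1:8,r2:3,r3:Mul2,r4:Mul1
cycle 7: stall // r0:5,r1:8,r2:3,r3:Mul2,r4:Mul1
cycle 8: stall // r0:5,r1:8,r2:3,r3:Mul2,r4:Mul1
cycle 9: CDB Mul1=9; issue MUL r4<-Mul1 // r0:5,r1:8,r2:3,r3:Mul2,r4:Mul1
cycle 10: CDB Mul2=576; issue MUL r4<-Mul2 // r0:5,r1:8,r2:3,r3:576,r4:Mul2
cycle 11: issue SUB r2<-Add1 // r0:5,r1:8,r2:Add1,r3:576,r4:Mul2
cycle 12: stall // r0:5,r1:8,r2:Add1,r3:576,r4:Mul2
cycle 13: CDB Add1=-568; stall // r0:5,r1:8,r2:-568,r3:576,r4:Mul2
cycle 14: CDB Mul1=81; issue MUL r4<-Mul1 // r0:5,r1:8,r2:-568,r3:576,r4:Mul1
cycle 15: CDB Mul2=15; issue ADD r1<-Add1 // r0:5,r1:Add1,r2:-568,r3:576,r4:Mul1
cycle 16: issue SUB r2<-Add2 // r0:5,r1:Add1,r2:Add2,r3:576,r4:Mul1
cycle 17: CDB Add1=10; issue ADD r0<-Add1 // r0:Add1,r1:10,r2:Add2,r3:576,r4:Mul1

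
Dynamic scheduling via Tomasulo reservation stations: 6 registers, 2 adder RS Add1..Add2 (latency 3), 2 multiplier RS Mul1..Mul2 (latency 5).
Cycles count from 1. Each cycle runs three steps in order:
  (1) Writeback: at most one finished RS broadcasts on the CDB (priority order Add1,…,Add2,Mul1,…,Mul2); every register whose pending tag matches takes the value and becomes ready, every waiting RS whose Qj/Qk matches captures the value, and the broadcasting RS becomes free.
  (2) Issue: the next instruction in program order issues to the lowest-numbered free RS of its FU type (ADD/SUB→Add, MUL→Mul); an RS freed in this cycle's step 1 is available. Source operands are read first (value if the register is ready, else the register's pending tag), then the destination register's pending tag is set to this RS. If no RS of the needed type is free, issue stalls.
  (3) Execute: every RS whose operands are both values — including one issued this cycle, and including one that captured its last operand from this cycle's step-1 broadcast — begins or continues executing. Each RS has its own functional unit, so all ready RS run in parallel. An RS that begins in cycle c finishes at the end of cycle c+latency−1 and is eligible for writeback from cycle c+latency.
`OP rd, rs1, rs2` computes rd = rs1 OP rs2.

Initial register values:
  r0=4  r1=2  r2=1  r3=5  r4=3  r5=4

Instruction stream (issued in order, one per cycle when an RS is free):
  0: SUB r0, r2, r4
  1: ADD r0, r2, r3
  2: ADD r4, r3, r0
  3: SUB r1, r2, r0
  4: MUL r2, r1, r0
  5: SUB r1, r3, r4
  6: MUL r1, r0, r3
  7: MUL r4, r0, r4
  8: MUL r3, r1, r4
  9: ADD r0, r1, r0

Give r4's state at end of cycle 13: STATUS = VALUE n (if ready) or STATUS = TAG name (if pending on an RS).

STATUS = VALUE 11

c1: issue SUB r0<-Add1 | r0:Add1,r1:2,r2:1,r3:5,r4:3,r5:4
c2: issue ADD r0<-Add2 | r0:Add2,r1:2,r2:1,r3:5,r4:3,r5:4
c3: stall | r0:Add2,r1:2,r2:1,r3:5,r4:3,r5:4
c4: CDB Add1=-2; issue ADD r4<-Add1 | r0:Add2,r1:2,r2:1,r3:5,r4:Add1,r5:4
c5: CDB Add2=6; issue SUB r1<-Add2 | r0:6,r1:Add2,r2:1,r3:5,r4:Add1,r5:4
c6: issue MUL r2<-Mul1 | r0:6,r1:Add2,r2:Mul1,r3:5,r4:Add1,r5:4
c7: stall | r0:6,r1:Add2,r2:Mul1,r3:5,r4:Add1,r5:4
c8: CDB Add1=11; issue SUB r1<-Add1 | r0:6,r1:Add1,r2:Mul1,r3:5,r4:11,r5:4
c9: CDB Add2=-5; issue MUL r1<-Mul2 | r0:6,r1:Mul2,r2:Mul1,r3:5,r4:11,r5:4
c10: stall | r0:6,r1:Mul2,r2:Mul1,r3:5,r4:11,r5:4
c11: CDB Add1=-6; stall | r0:6,r1:Mul2,r2:Mul1,r3:5,r4:11,r5:4
c12: stall | r0:6,r1:Mul2,r2:Mul1,r3:5,r4:11,r5:4
c13: stall | r0:6,r1:Mul2,r2:Mul1,r3:5,r4:11,r5:4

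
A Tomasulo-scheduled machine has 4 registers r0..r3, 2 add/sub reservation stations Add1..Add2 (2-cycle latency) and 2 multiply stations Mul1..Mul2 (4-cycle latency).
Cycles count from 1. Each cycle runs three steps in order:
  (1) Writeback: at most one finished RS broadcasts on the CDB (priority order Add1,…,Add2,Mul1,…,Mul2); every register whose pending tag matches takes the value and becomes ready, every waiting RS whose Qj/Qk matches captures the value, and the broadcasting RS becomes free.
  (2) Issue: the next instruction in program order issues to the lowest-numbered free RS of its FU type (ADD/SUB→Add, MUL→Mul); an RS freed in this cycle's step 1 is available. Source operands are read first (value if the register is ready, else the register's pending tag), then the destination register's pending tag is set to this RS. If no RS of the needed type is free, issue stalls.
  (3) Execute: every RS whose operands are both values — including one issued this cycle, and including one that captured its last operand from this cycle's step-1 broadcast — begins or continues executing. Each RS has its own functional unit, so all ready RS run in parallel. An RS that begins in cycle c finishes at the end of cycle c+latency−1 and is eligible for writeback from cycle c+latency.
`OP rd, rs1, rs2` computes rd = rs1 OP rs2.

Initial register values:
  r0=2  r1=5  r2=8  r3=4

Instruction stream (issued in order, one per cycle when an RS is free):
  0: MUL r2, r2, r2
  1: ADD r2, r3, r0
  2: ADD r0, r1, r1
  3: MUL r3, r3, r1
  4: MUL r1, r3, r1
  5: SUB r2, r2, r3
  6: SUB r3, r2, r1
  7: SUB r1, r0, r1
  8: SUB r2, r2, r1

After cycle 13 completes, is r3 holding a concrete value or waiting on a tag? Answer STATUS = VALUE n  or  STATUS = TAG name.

cycle 1: issue MUL r2<-Mul1 // r0:2,r1:5,r2:Mul1,r3:4
cycle 2: issue ADD r2<-Add1 // r0:2,r1:5,r2:Add1,r3:4
cycle 3: issue ADD r0<-Add2 // r0:Add2,r1:5,r2:Add1,r3:4
cycle 4: CDB Add1=6; issue MUL r3<-Mul2 // r0:Add2,r1:5,r2:6,r3:Mul2
cycle 5: CDB Add2=10; stall // r0:10,r1:5,r2:6,r3:Mul2
cycle 6: CDB Mul1=64; issue MUL r1<-Mul1 // r0:10,r1:Mul1,r2:6,r3:Mul2
cycle 7: issue SUB r2<-Add1 // r0:10,r1:Mul1,r2:Add1,r3:Mul2
cycle 8: CDB Mul2=20; issue SUB r3<-Add2 // r0:10,r1:Mul1,r2:Add1,r3:Add2
cycle 9: stall // r0:10,r1:Mul1,r2:Add1,r3:Add2
cycle 10: CDB Add1=-14; issue SUB r1<-Add1 // r0:10,r1:Add1,r2:-14,r3:Add2
cycle 11: stall // r0:10,r1:Add1,r2:-14,r3:Add2
cycle 12: CDB Mul1=100; stall // r0:10,r1:Add1,r2:-14,r3:Add2
cycle 13: stall // r0:10,r1:Add1,r2:-14,r3:Add2

STATUS = TAG Add2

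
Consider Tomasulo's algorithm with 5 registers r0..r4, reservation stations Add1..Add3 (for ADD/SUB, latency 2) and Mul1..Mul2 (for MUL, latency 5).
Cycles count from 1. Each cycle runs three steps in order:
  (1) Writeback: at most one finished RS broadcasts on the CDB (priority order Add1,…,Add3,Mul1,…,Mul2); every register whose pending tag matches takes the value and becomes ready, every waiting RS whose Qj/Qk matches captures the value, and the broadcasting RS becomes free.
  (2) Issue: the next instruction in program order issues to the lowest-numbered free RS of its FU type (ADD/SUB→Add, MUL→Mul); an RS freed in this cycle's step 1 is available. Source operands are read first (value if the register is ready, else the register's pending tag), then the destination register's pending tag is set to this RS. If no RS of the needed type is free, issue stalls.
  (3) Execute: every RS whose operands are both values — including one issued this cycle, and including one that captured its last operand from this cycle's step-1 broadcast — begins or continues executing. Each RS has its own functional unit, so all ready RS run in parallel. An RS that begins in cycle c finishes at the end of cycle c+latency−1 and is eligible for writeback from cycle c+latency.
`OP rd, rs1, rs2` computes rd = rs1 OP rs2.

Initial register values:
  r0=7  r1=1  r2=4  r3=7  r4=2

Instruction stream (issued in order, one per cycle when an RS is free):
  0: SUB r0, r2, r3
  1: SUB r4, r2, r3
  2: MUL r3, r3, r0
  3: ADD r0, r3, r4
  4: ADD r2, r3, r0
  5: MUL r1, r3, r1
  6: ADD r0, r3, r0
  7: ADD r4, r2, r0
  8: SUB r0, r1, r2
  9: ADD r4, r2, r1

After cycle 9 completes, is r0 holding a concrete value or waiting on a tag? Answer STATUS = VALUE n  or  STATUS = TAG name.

STATUS = TAG Add3

c1: issue SUB r0<-Add1 | r0:Add1,r1:1,r2:4,r3:7,r4:2
c2: issue SUB r4<-Add2 | r0:Add1,r1:1,r2:4,r3:7,r4:Add2
c3: CDB Add1=-3; issue MUL r3<-Mul1 | r0:-3,r1:1,r2:4,r3:Mul1,r4:Add2
c4: CDB Add2=-3; issue ADD r0<-Add1 | r0:Add1,r1:1,r2:4,r3:Mul1,r4:-3
c5: issue ADD r2<-Add2 | r0:Add1,r1:1,r2:Add2,r3:Mul1,r4:-3
c6: issue MUL r1<-Mul2 | r0:Add1,r1:Mul2,r2:Add2,r3:Mul1,r4:-3
c7: issue ADD r0<-Add3 | r0:Add3,r1:Mul2,r2:Add2,r3:Mul1,r4:-3
c8: CDB Mul1=-21; stall | r0:Add3,r1:Mul2,r2:Add2,r3:-21,r4:-3
c9: stall | r0:Add3,r1:Mul2,r2:Add2,r3:-21,r4:-3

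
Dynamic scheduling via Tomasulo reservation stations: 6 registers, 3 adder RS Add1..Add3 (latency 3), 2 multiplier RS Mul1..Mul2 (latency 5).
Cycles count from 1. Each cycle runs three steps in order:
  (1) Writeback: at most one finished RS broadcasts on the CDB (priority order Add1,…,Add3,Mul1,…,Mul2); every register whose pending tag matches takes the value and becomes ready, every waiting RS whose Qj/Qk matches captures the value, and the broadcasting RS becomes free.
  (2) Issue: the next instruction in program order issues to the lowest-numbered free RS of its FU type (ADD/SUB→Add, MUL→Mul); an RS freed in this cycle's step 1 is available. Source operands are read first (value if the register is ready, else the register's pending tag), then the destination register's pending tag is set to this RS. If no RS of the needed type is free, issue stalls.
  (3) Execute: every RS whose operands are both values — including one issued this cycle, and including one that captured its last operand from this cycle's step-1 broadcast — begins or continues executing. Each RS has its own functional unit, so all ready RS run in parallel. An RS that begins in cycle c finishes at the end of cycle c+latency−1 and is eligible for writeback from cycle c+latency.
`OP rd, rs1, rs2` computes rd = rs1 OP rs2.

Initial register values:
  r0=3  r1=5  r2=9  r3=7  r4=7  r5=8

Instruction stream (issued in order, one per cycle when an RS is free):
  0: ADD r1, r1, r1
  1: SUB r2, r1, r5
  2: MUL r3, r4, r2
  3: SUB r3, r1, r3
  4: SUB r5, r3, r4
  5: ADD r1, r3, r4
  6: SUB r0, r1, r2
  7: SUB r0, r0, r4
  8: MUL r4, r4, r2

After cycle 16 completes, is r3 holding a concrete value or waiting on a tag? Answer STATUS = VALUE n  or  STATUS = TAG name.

STATUS = VALUE -4

cycle 1: issue ADD r1<-Add1 // r0:3,r1:Add1,r2:9,r3:7,r4:7,r5:8
cycle 2: issue SUB r2<-Add2 // r0:3,r1:Add1,r2:Add2,r3:7,r4:7,r5:8
cycle 3: issue MUL r3<-Mul1 // r0:3,r1:Add1,r2:Add2,r3:Mul1,r4:7,r5:8
cycle 4: CDB Add1=10; issue SUB r3<-Add1 // r0:3,r1:10,r2:Add2,r3:Add1,r4:7,r5:8
cycle 5: issue SUB r5<-Add3 // r0:3,r1:10,r2:Add2,r3:Add1,r4:7,r5:Add3
cycle 6: stall // r0:3,r1:10,r2:Add2,r3:Add1,r4:7,r5:Add3
cycle 7: CDB Add2=2; issue ADD r1<-Add2 // r0:3,r1:Add2,r2:2,r3:Add1,r4:7,r5:Add3
cycle 8: stall // r0:3,r1:Add2,r2:2,r3:Add1,r4:7,r5:Add3
cycle 9: stall // r0:3,r1:Add2,r2:2,r3:Add1,r4:7,r5:Add3
cycle 10: stall // r0:3,r1:Add2,r2:2,r3:Add1,r4:7,r5:Add3
cycle 11: stall // r0:3,r1:Add2,r2:2,r3:Add1,r4:7,r5:Add3
cycle 12: CDB Mul1=14; stall // r0:3,r1:Add2,r2:2,r3:Add1,r4:7,r5:Add3
cycle 13: stall // r0:3,r1:Add2,r2:2,r3:Add1,r4:7,r5:Add3
cycle 14: stall // r0:3,r1:Add2,r2:2,r3:Add1,r4:7,r5:Add3
cycle 15: CDB Add1=-4; issue SUB r0<-Add1 // r0:Add1,r1:Add2,r2:2,r3:-4,r4:7,r5:Add3
cycle 16: stall // r0:Add1,r1:Add2,r2:2,r3:-4,r4:7,r5:Add3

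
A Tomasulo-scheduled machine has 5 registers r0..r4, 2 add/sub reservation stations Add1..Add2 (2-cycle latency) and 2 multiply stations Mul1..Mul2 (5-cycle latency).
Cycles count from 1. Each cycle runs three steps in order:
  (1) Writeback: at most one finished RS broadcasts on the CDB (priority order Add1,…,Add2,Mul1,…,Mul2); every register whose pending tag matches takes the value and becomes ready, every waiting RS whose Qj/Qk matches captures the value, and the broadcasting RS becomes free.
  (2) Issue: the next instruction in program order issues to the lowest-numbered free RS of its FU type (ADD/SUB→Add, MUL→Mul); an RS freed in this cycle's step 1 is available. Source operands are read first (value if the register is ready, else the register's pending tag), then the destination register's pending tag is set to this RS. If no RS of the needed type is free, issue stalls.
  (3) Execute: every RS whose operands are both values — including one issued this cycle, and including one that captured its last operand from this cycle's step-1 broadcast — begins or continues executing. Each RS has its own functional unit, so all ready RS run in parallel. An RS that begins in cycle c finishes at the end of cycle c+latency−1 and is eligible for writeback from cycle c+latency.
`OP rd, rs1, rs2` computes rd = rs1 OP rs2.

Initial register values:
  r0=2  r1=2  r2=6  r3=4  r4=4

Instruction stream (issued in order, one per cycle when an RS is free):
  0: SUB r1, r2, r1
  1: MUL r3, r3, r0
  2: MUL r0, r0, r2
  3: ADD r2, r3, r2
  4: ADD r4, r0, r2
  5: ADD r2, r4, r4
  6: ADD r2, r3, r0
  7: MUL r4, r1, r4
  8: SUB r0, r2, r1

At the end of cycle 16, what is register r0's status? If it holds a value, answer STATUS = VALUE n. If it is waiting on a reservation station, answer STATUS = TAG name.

STATUS = VALUE 16

c1: issue SUB r1<-Add1 | r0:2,r1:Add1,r2:6,r3:4,r4:4
c2: issue MUL r3<-Mul1 | r0:2,r1:Add1,r2:6,r3:Mul1,r4:4
c3: CDB Add1=4; issue MUL r0<-Mul2 | r0:Mul2,r1:4,r2:6,r3:Mul1,r4:4
c4: issue ADD r2<-Add1 | r0:Mul2,r1:4,r2:Add1,r3:Mul1,r4:4
c5: issue ADD r4<-Add2 | r0:Mul2,r1:4,r2:Add1,r3:Mul1,r4:Add2
c6: stall | r0:Mul2,r1:4,r2:Add1,r3:Mul1,r4:Add2
c7: CDB Mul1=8; stall | r0:Mul2,r1:4,r2:Add1,r3:8,r4:Add2
c8: CDB Mul2=12; stall | r0:12,r1:4,r2:Add1,r3:8,r4:Add2
c9: CDB Add1=14; issue ADD r2<-Add1 | r0:12,r1:4,r2:Add1,r3:8,r4:Add2
c10: stall | r0:12,r1:4,r2:Add1,r3:8,r4:Add2
c11: CDB Add2=26; issue ADD r2<-Add2 | r0:12,r1:4,r2:Add2,r3:8,r4:26
c12: issue MUL r4<-Mul1 | r0:12,r1:4,r2:Add2,r3:8,r4:Mul1
c13: CDB Add1=52; issue SUB r0<-Add1 | r0:Add1,r1:4,r2:Add2,r3:8,r4:Mul1
c14: CDB Add2=20 | r0:Add1,r1:4,r2:20,r3:8,r4:Mul1
c15: - | r0:Add1,r1:4,r2:20,r3:8,r4:Mul1
c16: CDB Add1=16 | r0:16,r1:4,r2:20,r3:8,r4:Mul1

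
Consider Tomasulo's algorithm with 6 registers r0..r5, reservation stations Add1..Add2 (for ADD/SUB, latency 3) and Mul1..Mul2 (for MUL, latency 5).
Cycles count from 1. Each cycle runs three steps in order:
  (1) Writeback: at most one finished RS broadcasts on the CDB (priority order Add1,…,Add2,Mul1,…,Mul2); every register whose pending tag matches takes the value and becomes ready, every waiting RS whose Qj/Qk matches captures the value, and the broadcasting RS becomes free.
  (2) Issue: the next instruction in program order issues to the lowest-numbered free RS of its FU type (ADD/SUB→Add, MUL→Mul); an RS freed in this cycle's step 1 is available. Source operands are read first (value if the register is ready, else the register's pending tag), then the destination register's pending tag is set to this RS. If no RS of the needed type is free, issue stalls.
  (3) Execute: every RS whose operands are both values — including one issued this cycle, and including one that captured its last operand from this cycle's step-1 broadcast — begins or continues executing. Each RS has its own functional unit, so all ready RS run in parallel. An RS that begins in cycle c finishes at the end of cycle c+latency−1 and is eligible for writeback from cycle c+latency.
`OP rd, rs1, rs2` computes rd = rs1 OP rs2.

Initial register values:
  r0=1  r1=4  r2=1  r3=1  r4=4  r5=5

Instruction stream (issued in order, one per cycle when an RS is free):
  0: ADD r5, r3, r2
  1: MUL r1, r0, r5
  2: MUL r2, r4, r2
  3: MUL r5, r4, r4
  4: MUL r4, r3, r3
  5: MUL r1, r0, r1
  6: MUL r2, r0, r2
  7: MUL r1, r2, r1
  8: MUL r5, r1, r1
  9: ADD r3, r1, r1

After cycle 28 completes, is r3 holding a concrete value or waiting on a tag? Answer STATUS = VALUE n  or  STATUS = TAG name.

c1: issue ADD r5<-Add1 | r0:1,r1:4,r2:1,r3:1,r4:4,r5:Add1
c2: issue MUL r1<-Mul1 | r0:1,r1:Mul1,r2:1,r3:1,r4:4,r5:Add1
c3: issue MUL r2<-Mul2 | r0:1,r1:Mul1,r2:Mul2,r3:1,r4:4,r5:Add1
c4: CDB Add1=2; stall | r0:1,r1:Mul1,r2:Mul2,r3:1,r4:4,r5:2
c5: stall | r0:1,r1:Mul1,r2:Mul2,r3:1,r4:4,r5:2
c6: stall | r0:1,r1:Mul1,r2:Mul2,r3:1,r4:4,r5:2
c7: stall | r0:1,r1:Mul1,r2:Mul2,r3:1,r4:4,r5:2
c8: CDB Mul2=4; issue MUL r5<-Mul2 | r0:1,r1:Mul1,r2:4,r3:1,r4:4,r5:Mul2
c9: CDB Mul1=2; issue MUL r4<-Mul1 | r0:1,r1:2,r2:4,r3:1,r4:Mul1,r5:Mul2
c10: stall | r0:1,r1:2,r2:4,r3:1,r4:Mul1,r5:Mul2
c11: stall | r0:1,r1:2,r2:4,r3:1,r4:Mul1,r5:Mul2
c12: stall | r0:1,r1:2,r2:4,r3:1,r4:Mul1,r5:Mul2
c13: CDB Mul2=16; issue MUL r1<-Mul2 | r0:1,r1:Mul2,r2:4,r3:1,r4:Mul1,r5:16
c14: CDB Mul1=1; issue MUL r2<-Mul1 | r0:1,r1:Mul2,r2:Mul1,r3:1,r4:1,r5:16
c15: stall | r0:1,r1:Mul2,r2:Mul1,r3:1,r4:1,r5:16
c16: stall | r0:1,r1:Mul2,r2:Mul1,r3:1,r4:1,r5:16
c17: stall | r0:1,r1:Mul2,r2:Mul1,r3:1,r4:1,r5:16
c18: CDB Mul2=2; issue MUL r1<-Mul2 | r0:1,r1:Mul2,r2:Mul1,r3:1,r4:1,r5:16
c19: CDB Mul1=4; issue MUL r5<-Mul1 | r0:1,r1:Mul2,r2:4,r3:1,r4:1,r5:Mul1
c20: issue ADD r3<-Add1 | r0:1,r1:Mul2,r2:4,r3:Add1,r4:1,r5:Mul1
c21: - | r0:1,r1:Mul2,r2:4,r3:Add1,r4:1,r5:Mul1
c22: - | r0:1,r1:Mul2,r2:4,r3:Add1,r4:1,r5:Mul1
c23: - | r0:1,r1:Mul2,r2:4,r3:Add1,r4:1,r5:Mul1
c24: CDB Mul2=8 | r0:1,r1:8,r2:4,r3:Add1,r4:1,r5:Mul1
c25: - | r0:1,r1:8,r2:4,r3:Add1,r4:1,r5:Mul1
c26: - | r0:1,r1:8,r2:4,r3:Add1,r4:1,r5:Mul1
c27: CDB Add1=16 | r0:1,r1:8,r2:4,r3:16,r4:1,r5:Mul1
c28: - | r0:1,r1:8,r2:4,r3:16,r4:1,r5:Mul1

STATUS = VALUE 16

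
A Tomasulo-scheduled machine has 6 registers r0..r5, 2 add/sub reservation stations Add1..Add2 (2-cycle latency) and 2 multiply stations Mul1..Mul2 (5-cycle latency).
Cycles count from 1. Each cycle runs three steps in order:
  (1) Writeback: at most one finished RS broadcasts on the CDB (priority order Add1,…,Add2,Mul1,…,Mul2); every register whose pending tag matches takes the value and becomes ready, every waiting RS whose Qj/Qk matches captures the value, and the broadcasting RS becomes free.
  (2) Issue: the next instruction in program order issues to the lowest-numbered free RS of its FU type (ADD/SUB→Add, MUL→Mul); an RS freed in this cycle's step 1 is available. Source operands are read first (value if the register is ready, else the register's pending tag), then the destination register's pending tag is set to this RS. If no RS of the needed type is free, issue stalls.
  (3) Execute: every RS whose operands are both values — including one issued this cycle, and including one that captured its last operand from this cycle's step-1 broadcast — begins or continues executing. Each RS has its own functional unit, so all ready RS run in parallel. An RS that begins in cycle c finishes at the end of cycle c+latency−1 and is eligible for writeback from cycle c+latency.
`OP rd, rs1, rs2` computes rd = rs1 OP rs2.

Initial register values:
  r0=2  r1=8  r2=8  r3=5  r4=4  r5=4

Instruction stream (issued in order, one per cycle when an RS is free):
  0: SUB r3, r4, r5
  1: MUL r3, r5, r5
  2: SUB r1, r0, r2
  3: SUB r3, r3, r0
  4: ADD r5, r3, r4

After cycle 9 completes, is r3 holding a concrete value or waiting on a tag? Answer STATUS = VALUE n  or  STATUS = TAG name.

STATUS = VALUE 14

c1: issue SUB r3<-Add1 | r0:2,r1:8,r2:8,r3:Add1,r4:4,r5:4
c2: issue MUL r3<-Mul1 | r0:2,r1:8,r2:8,r3:Mul1,r4:4,r5:4
c3: CDB Add1=0; issue SUB r1<-Add1 | r0:2,r1:Add1,r2:8,r3:Mul1,r4:4,r5:4
c4: issue SUB r3<-Add2 | r0:2,r1:Add1,r2:8,r3:Add2,r4:4,r5:4
c5: CDB Add1=-6; issue ADD r5<-Add1 | r0:2,r1:-6,r2:8,r3:Add2,r4:4,r5:Add1
c6: - | r0:2,r1:-6,r2:8,r3:Add2,r4:4,r5:Add1
c7: CDB Mul1=16 | r0:2,r1:-6,r2:8,r3:Add2,r4:4,r5:Add1
c8: - | r0:2,r1:-6,r2:8,r3:Add2,r4:4,r5:Add1
c9: CDB Add2=14 | r0:2,r1:-6,r2:8,r3:14,r4:4,r5:Add1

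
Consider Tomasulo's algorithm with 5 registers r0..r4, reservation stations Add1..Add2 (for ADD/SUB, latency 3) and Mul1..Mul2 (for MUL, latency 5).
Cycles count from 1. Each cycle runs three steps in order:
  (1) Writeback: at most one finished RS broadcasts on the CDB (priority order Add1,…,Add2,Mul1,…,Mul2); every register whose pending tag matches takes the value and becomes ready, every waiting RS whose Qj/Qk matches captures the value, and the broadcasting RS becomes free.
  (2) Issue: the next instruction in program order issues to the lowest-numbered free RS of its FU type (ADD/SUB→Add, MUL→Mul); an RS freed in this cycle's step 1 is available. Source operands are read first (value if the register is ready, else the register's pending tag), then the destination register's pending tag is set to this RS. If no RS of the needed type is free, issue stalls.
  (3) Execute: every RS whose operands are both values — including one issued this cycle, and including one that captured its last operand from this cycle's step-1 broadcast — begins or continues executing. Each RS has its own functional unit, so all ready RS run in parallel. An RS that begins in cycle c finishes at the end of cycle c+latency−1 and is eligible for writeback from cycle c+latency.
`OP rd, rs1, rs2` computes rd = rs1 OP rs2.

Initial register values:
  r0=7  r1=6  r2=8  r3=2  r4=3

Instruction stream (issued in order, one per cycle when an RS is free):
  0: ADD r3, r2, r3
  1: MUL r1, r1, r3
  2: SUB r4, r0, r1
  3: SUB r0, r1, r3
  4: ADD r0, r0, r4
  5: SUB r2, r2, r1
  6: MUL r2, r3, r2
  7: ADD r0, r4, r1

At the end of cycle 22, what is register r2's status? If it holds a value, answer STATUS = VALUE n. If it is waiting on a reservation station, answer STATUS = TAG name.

  c1: issue ADD r3<-Add1  regs: r0:7,r1:6,r2:8,r3:Add1,r4:3
  c2: issue MUL r1<-Mul1  regs: r0:7,r1:Mul1,r2:8,r3:Add1,r4:3
  c3: issue SUB r4<-Add2  regs: r0:7,r1:Mul1,r2:8,r3:Add1,r4:Add2
  c4: CDB Add1=10; issue SUB r0<-Add1  regs: r0:Add1,r1:Mul1,r2:8,r3:10,r4:Add2
  c5: stall  regs: r0:Add1,r1:Mul1,r2:8,r3:10,r4:Add2
  c6: stall  regs: r0:Add1,r1:Mul1,r2:8,r3:10,r4:Add2
  c7: stall  regs: r0:Add1,r1:Mul1,r2:8,r3:10,r4:Add2
  c8: stall  regs: r0:Add1,r1:Mul1,r2:8,r3:10,r4:Add2
  c9: CDB Mul1=60; stall  regs: r0:Add1,r1:60,r2:8,r3:10,r4:Add2
  c10: stall  regs: r0:Add1,r1:60,r2:8,r3:10,r4:Add2
  c11: stall  regs: r0:Add1,r1:60,r2:8,r3:10,r4:Add2
  c12: CDB Add1=50; issue ADD r0<-Add1  regs: r0:Add1,r1:60,r2:8,r3:10,r4:Add2
  c13: CDB Add2=-53; issue SUB r2<-Add2  regs: r0:Add1,r1:60,r2:Add2,r3:10,r4:-53
  c14: issue MUL r2<-Mul1  regs: r0:Add1,r1:60,r2:Mul1,r3:10,r4:-53
  c15: stall  regs: r0:Add1,r1:60,r2:Mul1,r3:10,r4:-53
  c16: CDB Add1=-3; issue ADD r0<-Add1  regs: r0:Add1,r1:60,r2:Mul1,r3:10,r4:-53
  c17: CDB Add2=-52  regs: r0:Add1,r1:60,r2:Mul1,r3:10,r4:-53
  c18: -  regs: r0:Add1,r1:60,r2:Mul1,r3:10,r4:-53
  c19: CDB Add1=7  regs: r0:7,r1:60,r2:Mul1,r3:10,r4:-53
  c20: -  regs: r0:7,r1:60,r2:Mul1,r3:10,r4:-53
  c21: -  regs: r0:7,r1:60,r2:Mul1,r3:10,r4:-53
  c22: CDB Mul1=-520  regs: r0:7,r1:60,r2:-520,r3:10,r4:-53

STATUS = VALUE -520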